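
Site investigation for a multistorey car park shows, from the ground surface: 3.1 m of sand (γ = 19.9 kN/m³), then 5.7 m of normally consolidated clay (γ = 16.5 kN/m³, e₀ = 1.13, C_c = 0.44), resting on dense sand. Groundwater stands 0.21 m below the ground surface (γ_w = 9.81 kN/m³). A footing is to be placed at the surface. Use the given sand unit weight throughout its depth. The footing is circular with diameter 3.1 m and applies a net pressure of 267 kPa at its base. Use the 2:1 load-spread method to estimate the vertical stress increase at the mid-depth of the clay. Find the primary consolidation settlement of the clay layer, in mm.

S_c ≈ 240 mm

Mid-depth of clay below the ground surface: z = 3.1 + 5.7/2 = 5.95 m.
Total vertical stress at mid-clay: σ_v = 19.9×3.1 + 16.5×2.85 = 108.72 kPa.
Pore pressure: u = 9.81×(5.95 − 0.21) = 56.309 kPa.
Initial effective stress: σ'_0 = σ_v − u = 108.72 − 56.309 = 52.411 kPa.
Stress increase at mid-clay by the 2:1 spreading method:
Δσ ≈ qD²/(D+z)² = 267×3.1²/(3.1+5.95)² = 31.328 kPa
Final effective stress: σ'_f = σ'_0 + Δσ = 52.411 + 31.328 = 83.739 kPa.
Normally consolidated clay, so the full stress increment lies on the virgin compression line:
S_c = C_c·H/(1+e₀)·log₁₀(σ'_f/σ'_0) = 0.44×5.7/(1+1.13)×log₁₀(83.739/52.411)
    = 1.1775 × 0.20351 = 0.2396 m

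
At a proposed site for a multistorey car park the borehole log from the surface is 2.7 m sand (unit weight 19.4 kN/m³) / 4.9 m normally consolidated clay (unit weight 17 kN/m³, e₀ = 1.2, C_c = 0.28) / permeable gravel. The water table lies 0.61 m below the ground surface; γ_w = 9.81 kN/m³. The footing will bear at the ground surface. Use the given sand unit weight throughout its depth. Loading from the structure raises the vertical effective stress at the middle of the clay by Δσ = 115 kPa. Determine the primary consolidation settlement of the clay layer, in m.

S_c ≈ 0.325 m

Mid-depth of clay below the ground surface: z = 2.7 + 4.9/2 = 5.15 m.
Total vertical stress at mid-clay: σ_v = 19.4×2.7 + 17×2.45 = 94.03 kPa.
Pore pressure: u = 9.81×(5.15 − 0.61) = 44.537 kPa.
Initial effective stress: σ'_0 = σ_v − u = 94.03 − 44.537 = 49.493 kPa.
Final effective stress: σ'_f = σ'_0 + Δσ = 49.493 + 115 = 164.49 kPa.
Normally consolidated clay, so the full stress increment lies on the virgin compression line:
S_c = C_c·H/(1+e₀)·log₁₀(σ'_f/σ'_0) = 0.28×4.9/(1+1.2)×log₁₀(164.49/49.493)
    = 0.62364 × 0.5216 = 0.3253 m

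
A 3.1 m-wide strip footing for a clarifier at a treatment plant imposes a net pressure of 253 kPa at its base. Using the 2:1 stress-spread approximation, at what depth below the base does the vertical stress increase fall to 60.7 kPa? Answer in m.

2:1 spreading — at depth z the loaded area has grown by z in each plan dimension:
qB/(B+z) = Δσ_z ⇒ z = qB/Δσ_z − B = 253×3.1/60.7 − 3.1 = 9.821 m

z ≈ 9.82 m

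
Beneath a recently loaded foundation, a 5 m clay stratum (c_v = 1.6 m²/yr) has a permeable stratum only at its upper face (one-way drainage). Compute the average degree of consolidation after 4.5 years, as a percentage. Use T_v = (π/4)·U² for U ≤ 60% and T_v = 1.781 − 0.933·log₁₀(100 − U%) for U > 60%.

U ≈ 60.2 %

Drainage path length: H_d = H = 5 m (single drainage).
T_v = c_v·t/H_d² = 1.6×4.5/5² = 0.288.
T_v = 0.288 corresponds to the U > 60% branch:
U = 1 − 10^((1.781 − T_v)/0.933)/100 = 0.6017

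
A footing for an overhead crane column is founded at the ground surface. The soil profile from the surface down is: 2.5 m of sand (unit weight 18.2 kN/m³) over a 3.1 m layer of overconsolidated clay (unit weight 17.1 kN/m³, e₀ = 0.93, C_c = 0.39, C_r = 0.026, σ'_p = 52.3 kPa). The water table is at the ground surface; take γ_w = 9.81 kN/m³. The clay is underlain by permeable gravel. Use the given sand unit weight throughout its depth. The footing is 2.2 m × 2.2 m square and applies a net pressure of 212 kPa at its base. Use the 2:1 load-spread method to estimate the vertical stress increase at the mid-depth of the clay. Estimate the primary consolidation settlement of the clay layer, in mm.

S_c ≈ 39.4 mm

Mid-depth of clay below the ground surface: z = 2.5 + 3.1/2 = 4.05 m.
Total vertical stress at mid-clay: σ_v = 18.2×2.5 + 17.1×1.55 = 72.005 kPa.
Pore pressure: u = 9.81×(4.05 − 0) = 39.73 kPa.
Initial effective stress: σ'_0 = σ_v − u = 72.005 − 39.73 = 32.275 kPa.
Stress increase at mid-clay by the 2:1 spreading method:
Δσ = qBL/((B+z)(L+z)) = 212×2.2×2.2/((2.2+4.05)(2.2+4.05)) = 26.268 kPa
Final effective stress: σ'_f = 32.275 + 26.268 = 58.543 kPa.
σ'_f = 58.543 > σ'_p = 52.3 kPa, so the stress path crosses the preconsolidation pressure — recompression up to σ'_p, then virgin compression beyond:
S_c = H/(1+e₀)·[C_r·log₁₀(σ'_p/σ'_0) + C_c·log₁₀(σ'_f/σ'_p)]
    = 3.1/1.93 × [0.026×log₁₀(52.3/32.275) + 0.39×log₁₀(58.543/52.3)]
    = 1.6062 × [0.0054505 + 0.0191] = 0.03943 m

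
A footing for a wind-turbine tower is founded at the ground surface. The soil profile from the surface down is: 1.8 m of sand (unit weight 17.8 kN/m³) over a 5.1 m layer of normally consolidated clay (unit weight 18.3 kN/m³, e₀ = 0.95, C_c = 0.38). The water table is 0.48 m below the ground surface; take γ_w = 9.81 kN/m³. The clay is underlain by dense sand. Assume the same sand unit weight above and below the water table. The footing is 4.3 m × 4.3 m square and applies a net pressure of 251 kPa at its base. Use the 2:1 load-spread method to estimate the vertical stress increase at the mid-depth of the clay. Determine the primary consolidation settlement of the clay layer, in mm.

Mid-depth of clay below the ground surface: z = 1.8 + 5.1/2 = 4.35 m.
Total vertical stress at mid-clay: σ_v = 17.8×1.8 + 18.3×2.55 = 78.705 kPa.
Pore pressure: u = 9.81×(4.35 − 0.48) = 37.965 kPa.
Initial effective stress: σ'_0 = σ_v − u = 78.705 − 37.965 = 40.74 kPa.
Stress increase at mid-clay by the 2:1 spreading method:
Δσ = qBL/((B+z)(L+z)) = 251×4.3×4.3/((4.3+4.35)(4.3+4.35)) = 62.027 kPa
Final effective stress: σ'_f = σ'_0 + Δσ = 40.74 + 62.027 = 102.77 kPa.
Normally consolidated clay, so the full stress increment lies on the virgin compression line:
S_c = C_c·H/(1+e₀)·log₁₀(σ'_f/σ'_0) = 0.38×5.1/(1+0.95)×log₁₀(102.77/40.74)
    = 0.99385 × 0.40185 = 0.3994 m

S_c ≈ 399 mm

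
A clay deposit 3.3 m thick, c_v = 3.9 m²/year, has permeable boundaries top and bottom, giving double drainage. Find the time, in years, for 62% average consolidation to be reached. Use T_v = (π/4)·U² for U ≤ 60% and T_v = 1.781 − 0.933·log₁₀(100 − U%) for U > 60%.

t ≈ 0.214 years

Drainage path length: H_d = H/2 = 1.65 m (double drainage).
U > 60%: T_v = 1.781 − 0.933·log₁₀(100 − 62) = 0.30706.
t = T_v·H_d²/c_v = 0.30706×1.65²/3.9 = 0.2144 years.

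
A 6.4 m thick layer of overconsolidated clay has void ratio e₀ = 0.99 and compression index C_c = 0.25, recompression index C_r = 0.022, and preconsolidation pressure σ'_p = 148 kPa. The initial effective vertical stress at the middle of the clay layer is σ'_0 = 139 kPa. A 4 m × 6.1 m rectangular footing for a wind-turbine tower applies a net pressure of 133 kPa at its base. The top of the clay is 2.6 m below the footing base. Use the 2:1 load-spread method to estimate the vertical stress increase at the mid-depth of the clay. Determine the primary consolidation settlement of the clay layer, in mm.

S_c ≈ 43.7 mm

Mid-depth of clay below the footing base: z = 2.6 + 6.4/2 = 5.8 m.
Stress increase at mid-clay by the 2:1 spreading method:
Δσ = qBL/((B+z)(L+z)) = 133×4×6.1/((4+5.8)(6.1+5.8)) = 27.827 kPa
Final effective stress: σ'_f = 139 + 27.827 = 166.83 kPa.
σ'_f = 166.83 > σ'_p = 148 kPa, so the stress path crosses the preconsolidation pressure — recompression up to σ'_p, then virgin compression beyond:
S_c = H/(1+e₀)·[C_r·log₁₀(σ'_p/σ'_0) + C_c·log₁₀(σ'_f/σ'_p)]
    = 6.4/1.99 × [0.022×log₁₀(148/139) + 0.25×log₁₀(166.83/148)]
    = 3.2161 × [0.00059943 + 0.013003] = 0.04375 m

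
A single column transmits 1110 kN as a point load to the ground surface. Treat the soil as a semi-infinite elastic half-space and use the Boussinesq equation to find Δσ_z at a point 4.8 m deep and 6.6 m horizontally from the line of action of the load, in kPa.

Boussinesq vertical stress below a point load on an elastic half-space:
Δσ_z = 3P/(2πz²) · [1 + (r/z)²]^(−5/2)
r/z = 6.6/4.8 = 1.375; [1+(r/z)²]^(−5/2) = 0.070392.
Δσ_z = 3×1110/(2π×4.8²) × 0.070392 = 23.003 × 0.070392 = 1.619 kPa

Δσ_z ≈ 1.62 kPa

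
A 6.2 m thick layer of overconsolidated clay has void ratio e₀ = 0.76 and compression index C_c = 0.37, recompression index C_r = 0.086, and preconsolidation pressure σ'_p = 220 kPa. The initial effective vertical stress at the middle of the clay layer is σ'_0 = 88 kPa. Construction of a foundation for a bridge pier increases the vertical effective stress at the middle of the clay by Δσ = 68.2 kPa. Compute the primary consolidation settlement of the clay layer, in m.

Final effective stress: σ'_f = 88 + 68.2 = 156.2 kPa.
σ'_f = 156.2 ≤ σ'_p = 220 kPa, so the clay remains overconsolidated and only the recompression index applies:
S_c = C_r·H/(1+e₀)·log₁₀(σ'_f/σ'_0) = 0.086×6.2/1.76×log₁₀(156.2/88)
    = 0.30295 × 0.2492 = 0.0755 m

S_c ≈ 0.0755 m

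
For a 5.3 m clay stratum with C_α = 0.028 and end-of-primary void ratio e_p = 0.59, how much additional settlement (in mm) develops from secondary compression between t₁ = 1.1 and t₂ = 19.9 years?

Secondary compression: S_s = C_α·H/(1+e_p)·log₁₀(t₂/t₁)
S_s = 0.028×5.3/(1+0.59)×log₁₀(19.9/1.1)
    = 0.09333 × 1.257 = 0.1174 m

S_s ≈ 117 mm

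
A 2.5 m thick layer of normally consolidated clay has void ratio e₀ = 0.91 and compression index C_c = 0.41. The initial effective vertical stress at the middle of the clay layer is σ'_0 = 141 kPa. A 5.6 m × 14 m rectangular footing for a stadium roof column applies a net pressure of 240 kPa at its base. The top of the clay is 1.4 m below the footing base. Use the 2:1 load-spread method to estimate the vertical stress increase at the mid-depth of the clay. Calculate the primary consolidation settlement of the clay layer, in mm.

S_c ≈ 158 mm

Mid-depth of clay below the footing base: z = 1.4 + 2.5/2 = 2.65 m.
Stress increase at mid-clay by the 2:1 spreading method:
Δσ = qBL/((B+z)(L+z)) = 240×5.6×14/((5.6+2.65)(14+2.65)) = 136.98 kPa
Final effective stress: σ'_f = σ'_0 + Δσ = 141 + 136.98 = 277.98 kPa.
Normally consolidated clay, so the full stress increment lies on the virgin compression line:
S_c = C_c·H/(1+e₀)·log₁₀(σ'_f/σ'_0) = 0.41×2.5/(1+0.91)×log₁₀(277.98/141)
    = 0.53665 × 0.29479 = 0.1582 m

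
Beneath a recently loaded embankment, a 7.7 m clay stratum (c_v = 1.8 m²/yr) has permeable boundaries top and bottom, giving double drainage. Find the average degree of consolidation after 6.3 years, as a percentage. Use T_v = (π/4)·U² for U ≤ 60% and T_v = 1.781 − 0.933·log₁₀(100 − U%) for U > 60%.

Drainage path length: H_d = H/2 = 3.85 m (double drainage).
T_v = c_v·t/H_d² = 1.8×6.3/3.85² = 0.76505.
T_v = 0.76505 corresponds to the U > 60% branch:
U = 1 − 10^((1.781 − T_v)/0.933)/100 = 0.8773

U ≈ 87.7 %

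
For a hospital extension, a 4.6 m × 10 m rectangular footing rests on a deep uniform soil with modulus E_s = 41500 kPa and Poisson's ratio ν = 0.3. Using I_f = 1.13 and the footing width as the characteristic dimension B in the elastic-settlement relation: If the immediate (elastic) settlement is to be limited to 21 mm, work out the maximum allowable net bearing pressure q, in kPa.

S_e = q·B·(1−ν²)/E_s · I_f  ⇒  q = S_e·E_s / (B·(1−ν²)·I_f).
q = 0.021 × 41500 / (4.6 × 0.91 × 1.13) = 184.2 kPa

q ≈ 184 kPa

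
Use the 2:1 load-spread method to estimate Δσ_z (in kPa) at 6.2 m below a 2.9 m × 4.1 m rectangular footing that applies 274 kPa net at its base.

By the 2:1 method the load spreads at 1 horizontal : 2 vertical, so at depth z the loaded area has grown by z in each plan dimension:
Δσ = qBL/((B+z)(L+z)) = 274×2.9×4.1/((2.9+6.2)(4.1+6.2)) = 34.758 kPa

Δσ_z ≈ 34.8 kPa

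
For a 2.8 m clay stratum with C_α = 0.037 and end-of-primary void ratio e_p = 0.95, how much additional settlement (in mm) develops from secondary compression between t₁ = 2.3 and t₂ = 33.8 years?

Secondary compression: S_s = C_α·H/(1+e_p)·log₁₀(t₂/t₁)
S_s = 0.037×2.8/(1+0.95)×log₁₀(33.8/2.3)
    = 0.05313 × 1.167 = 0.06201 m

S_s ≈ 62 mm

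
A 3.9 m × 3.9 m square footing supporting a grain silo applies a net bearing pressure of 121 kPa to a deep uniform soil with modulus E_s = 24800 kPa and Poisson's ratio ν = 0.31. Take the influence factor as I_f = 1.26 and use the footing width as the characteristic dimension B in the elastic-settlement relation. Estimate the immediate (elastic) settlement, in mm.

Immediate (elastic) settlement: S_e = q·B·(1−ν²)/E_s · I_f.
S_e = 121 × 3.9 × (1 − 0.31²) / 24800 × 1.26
    = 121 × 3.9 × 0.9039 / 24800 × 1.26
    = 0.02167 m = 21.67 mm

S_e ≈ 21.7 mm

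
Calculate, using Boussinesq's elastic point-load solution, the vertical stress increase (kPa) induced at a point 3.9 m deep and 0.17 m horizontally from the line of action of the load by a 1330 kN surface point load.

Boussinesq vertical stress below a point load on an elastic half-space:
Δσ_z = 3P/(2πz²) · [1 + (r/z)²]^(−5/2)
r/z = 0.17/3.9 = 0.04359; [1+(r/z)²]^(−5/2) = 0.99527.
Δσ_z = 3×1330/(2π×3.9²) × 0.99527 = 41.751 × 0.99527 = 41.55 kPa

Δσ_z ≈ 41.6 kPa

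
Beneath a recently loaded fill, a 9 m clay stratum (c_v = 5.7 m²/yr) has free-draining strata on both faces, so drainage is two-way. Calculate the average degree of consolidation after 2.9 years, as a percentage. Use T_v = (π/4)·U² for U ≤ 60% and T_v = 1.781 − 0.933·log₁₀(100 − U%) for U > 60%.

Drainage path length: H_d = H/2 = 4.5 m (double drainage).
T_v = c_v·t/H_d² = 5.7×2.9/4.5² = 0.8163.
T_v = 0.8163 corresponds to the U > 60% branch:
U = 1 − 10^((1.781 − T_v)/0.933)/100 = 0.8919

U ≈ 89.2 %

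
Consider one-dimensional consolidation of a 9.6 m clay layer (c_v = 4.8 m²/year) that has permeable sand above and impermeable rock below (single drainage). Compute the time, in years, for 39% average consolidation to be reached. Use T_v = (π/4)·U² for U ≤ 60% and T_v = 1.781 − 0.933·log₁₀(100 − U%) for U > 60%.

Drainage path length: H_d = H = 9.6 m (single drainage).
U ≤ 60%: T_v = (π/4)·U² = (π/4)×0.39² = 0.11946.
t = T_v·H_d²/c_v = 0.11946×9.6²/4.8 = 2.294 years.

t ≈ 2.29 years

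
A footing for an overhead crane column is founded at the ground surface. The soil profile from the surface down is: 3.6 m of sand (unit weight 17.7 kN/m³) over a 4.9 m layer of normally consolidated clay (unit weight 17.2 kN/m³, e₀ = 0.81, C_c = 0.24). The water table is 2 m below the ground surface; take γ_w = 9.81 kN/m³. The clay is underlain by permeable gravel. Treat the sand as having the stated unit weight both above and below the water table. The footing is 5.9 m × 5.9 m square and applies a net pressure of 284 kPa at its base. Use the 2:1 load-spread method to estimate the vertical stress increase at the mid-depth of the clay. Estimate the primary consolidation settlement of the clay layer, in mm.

S_c ≈ 202 mm

Mid-depth of clay below the ground surface: z = 3.6 + 4.9/2 = 6.05 m.
Total vertical stress at mid-clay: σ_v = 17.7×3.6 + 17.2×2.45 = 105.86 kPa.
Pore pressure: u = 9.81×(6.05 − 2) = 39.73 kPa.
Initial effective stress: σ'_0 = σ_v − u = 105.86 − 39.73 = 66.13 kPa.
Stress increase at mid-clay by the 2:1 spreading method:
Δσ = qBL/((B+z)(L+z)) = 284×5.9×5.9/((5.9+6.05)(5.9+6.05)) = 69.229 kPa
Final effective stress: σ'_f = σ'_0 + Δσ = 66.13 + 69.229 = 135.36 kPa.
Normally consolidated clay, so the full stress increment lies on the virgin compression line:
S_c = C_c·H/(1+e₀)·log₁₀(σ'_f/σ'_0) = 0.24×4.9/(1+0.81)×log₁₀(135.36/66.13)
    = 0.64972 × 0.31109 = 0.2021 m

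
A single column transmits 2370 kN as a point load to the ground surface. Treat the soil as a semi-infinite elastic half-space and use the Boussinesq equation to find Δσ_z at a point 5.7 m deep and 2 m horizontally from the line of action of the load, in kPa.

Boussinesq vertical stress below a point load on an elastic half-space:
Δσ_z = 3P/(2πz²) · [1 + (r/z)²]^(−5/2)
r/z = 2/5.7 = 0.35088; [1+(r/z)²]^(−5/2) = 0.74807.
Δσ_z = 3×2370/(2π×5.7²) × 0.74807 = 34.829 × 0.74807 = 26.05 kPa

Δσ_z ≈ 26.1 kPa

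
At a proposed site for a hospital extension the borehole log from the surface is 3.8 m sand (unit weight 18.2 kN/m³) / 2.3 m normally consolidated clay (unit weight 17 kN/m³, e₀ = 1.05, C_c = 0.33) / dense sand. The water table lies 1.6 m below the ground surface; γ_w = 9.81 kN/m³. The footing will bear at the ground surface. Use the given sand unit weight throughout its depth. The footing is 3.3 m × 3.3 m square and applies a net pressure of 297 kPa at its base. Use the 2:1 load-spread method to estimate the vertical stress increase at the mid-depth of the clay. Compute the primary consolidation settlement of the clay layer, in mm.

Mid-depth of clay below the ground surface: z = 3.8 + 2.3/2 = 4.95 m.
Total vertical stress at mid-clay: σ_v = 18.2×3.8 + 17×1.15 = 88.71 kPa.
Pore pressure: u = 9.81×(4.95 − 1.6) = 32.864 kPa.
Initial effective stress: σ'_0 = σ_v − u = 88.71 − 32.864 = 55.846 kPa.
Stress increase at mid-clay by the 2:1 spreading method:
Δσ = qBL/((B+z)(L+z)) = 297×3.3×3.3/((3.3+4.95)(3.3+4.95)) = 47.52 kPa
Final effective stress: σ'_f = σ'_0 + Δσ = 55.846 + 47.52 = 103.37 kPa.
Normally consolidated clay, so the full stress increment lies on the virgin compression line:
S_c = C_c·H/(1+e₀)·log₁₀(σ'_f/σ'_0) = 0.33×2.3/(1+1.05)×log₁₀(103.37/55.846)
    = 0.37024 × 0.2674 = 0.099 m

S_c ≈ 99 mm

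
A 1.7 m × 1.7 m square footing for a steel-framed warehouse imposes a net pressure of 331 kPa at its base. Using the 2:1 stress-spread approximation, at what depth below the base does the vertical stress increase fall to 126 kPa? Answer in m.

2:1 spreading — at depth z the loaded area has grown by z in each plan dimension:
qB²/(B+z)² = Δσ_z ⇒ z = B(√(q/Δσ_z) − 1) = 1.7×(√(331/126) − 1) = 1.055 m

z ≈ 1.06 m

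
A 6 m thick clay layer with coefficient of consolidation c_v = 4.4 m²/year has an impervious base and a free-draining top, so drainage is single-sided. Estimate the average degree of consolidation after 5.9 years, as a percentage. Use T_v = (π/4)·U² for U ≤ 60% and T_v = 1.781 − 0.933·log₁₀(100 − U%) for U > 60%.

U ≈ 86.3 %

Drainage path length: H_d = H = 6 m (single drainage).
T_v = c_v·t/H_d² = 4.4×5.9/6² = 0.72111.
T_v = 0.72111 corresponds to the U > 60% branch:
U = 1 − 10^((1.781 − T_v)/0.933)/100 = 0.8632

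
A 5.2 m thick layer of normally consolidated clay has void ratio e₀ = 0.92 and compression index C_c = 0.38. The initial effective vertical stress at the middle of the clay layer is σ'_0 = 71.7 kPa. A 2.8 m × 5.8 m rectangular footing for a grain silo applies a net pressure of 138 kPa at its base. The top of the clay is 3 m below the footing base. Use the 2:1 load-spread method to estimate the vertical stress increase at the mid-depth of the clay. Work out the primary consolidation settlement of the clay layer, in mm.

Mid-depth of clay below the footing base: z = 3 + 5.2/2 = 5.6 m.
Stress increase at mid-clay by the 2:1 spreading method:
Δσ = qBL/((B+z)(L+z)) = 138×2.8×5.8/((2.8+5.6)(5.8+5.6)) = 23.404 kPa
Final effective stress: σ'_f = σ'_0 + Δσ = 71.7 + 23.404 = 95.104 kPa.
Normally consolidated clay, so the full stress increment lies on the virgin compression line:
S_c = C_c·H/(1+e₀)·log₁₀(σ'_f/σ'_0) = 0.38×5.2/(1+0.92)×log₁₀(95.104/71.7)
    = 1.0292 × 0.12268 = 0.1263 m

S_c ≈ 126 mm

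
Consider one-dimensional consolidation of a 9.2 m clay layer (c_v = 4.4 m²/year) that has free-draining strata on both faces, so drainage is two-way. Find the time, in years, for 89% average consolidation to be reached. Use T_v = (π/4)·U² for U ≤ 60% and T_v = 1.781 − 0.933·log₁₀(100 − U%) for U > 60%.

t ≈ 3.89 years

Drainage path length: H_d = H/2 = 4.6 m (double drainage).
U > 60%: T_v = 1.781 − 0.933·log₁₀(100 − 89) = 0.80938.
t = T_v·H_d²/c_v = 0.80938×4.6²/4.4 = 3.892 years.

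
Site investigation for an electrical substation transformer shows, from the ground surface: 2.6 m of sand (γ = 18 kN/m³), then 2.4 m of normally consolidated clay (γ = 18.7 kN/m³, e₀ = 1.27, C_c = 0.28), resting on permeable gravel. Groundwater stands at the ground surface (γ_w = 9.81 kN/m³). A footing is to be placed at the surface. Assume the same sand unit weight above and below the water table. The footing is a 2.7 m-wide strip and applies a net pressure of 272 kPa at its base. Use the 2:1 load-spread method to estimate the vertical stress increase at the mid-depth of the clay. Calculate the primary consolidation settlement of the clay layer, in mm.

S_c ≈ 194 mm

Mid-depth of clay below the ground surface: z = 2.6 + 2.4/2 = 3.8 m.
Total vertical stress at mid-clay: σ_v = 18×2.6 + 18.7×1.2 = 69.24 kPa.
Pore pressure: u = 9.81×(3.8 − 0) = 37.278 kPa.
Initial effective stress: σ'_0 = σ_v − u = 69.24 − 37.278 = 31.962 kPa.
Stress increase at mid-clay by the 2:1 spreading method:
Δσ = qB/(B+z) = 272×2.7/(2.7+3.8) = 112.98 kPa
Final effective stress: σ'_f = σ'_0 + Δσ = 31.962 + 112.98 = 144.94 kPa.
Normally consolidated clay, so the full stress increment lies on the virgin compression line:
S_c = C_c·H/(1+e₀)·log₁₀(σ'_f/σ'_0) = 0.28×2.4/(1+1.27)×log₁₀(144.94/31.962)
    = 0.29604 × 0.65655 = 0.1944 m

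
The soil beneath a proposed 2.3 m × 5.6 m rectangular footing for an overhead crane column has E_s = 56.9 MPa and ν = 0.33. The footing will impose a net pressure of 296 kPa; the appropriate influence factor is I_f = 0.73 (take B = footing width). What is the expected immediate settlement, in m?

Immediate (elastic) settlement: S_e = q·B·(1−ν²)/E_s · I_f.
E_s = 56.9 MPa = 56900 kPa.
S_e = 296 × 2.3 × (1 − 0.33²) / 56900 × 0.73
    = 296 × 2.3 × 0.8911 / 56900 × 0.73
    = 0.007783 m

S_e ≈ 0.00778 m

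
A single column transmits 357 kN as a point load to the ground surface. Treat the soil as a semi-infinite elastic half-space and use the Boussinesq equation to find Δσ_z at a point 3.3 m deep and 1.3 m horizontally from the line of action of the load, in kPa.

Boussinesq vertical stress below a point load on an elastic half-space:
Δσ_z = 3P/(2πz²) · [1 + (r/z)²]^(−5/2)
r/z = 1.3/3.3 = 0.39394; [1+(r/z)²]^(−5/2) = 0.69722.
Δσ_z = 3×357/(2π×3.3²) × 0.69722 = 15.652 × 0.69722 = 10.91 kPa

Δσ_z ≈ 10.9 kPa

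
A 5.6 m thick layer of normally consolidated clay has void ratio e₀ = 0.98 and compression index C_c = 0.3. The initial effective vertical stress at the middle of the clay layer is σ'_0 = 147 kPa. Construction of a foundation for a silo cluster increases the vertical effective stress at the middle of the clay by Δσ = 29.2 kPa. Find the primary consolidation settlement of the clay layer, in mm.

Final effective stress: σ'_f = σ'_0 + Δσ = 147 + 29.2 = 176.2 kPa.
Normally consolidated clay, so the full stress increment lies on the virgin compression line:
S_c = C_c·H/(1+e₀)·log₁₀(σ'_f/σ'_0) = 0.3×5.6/(1+0.98)×log₁₀(176.2/147)
    = 0.84848 × 0.078689 = 0.06677 m

S_c ≈ 66.8 mm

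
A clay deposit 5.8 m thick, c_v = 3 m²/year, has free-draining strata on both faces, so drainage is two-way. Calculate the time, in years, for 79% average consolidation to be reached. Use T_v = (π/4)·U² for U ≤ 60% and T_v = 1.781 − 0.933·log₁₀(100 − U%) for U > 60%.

Drainage path length: H_d = H/2 = 2.9 m (double drainage).
U > 60%: T_v = 1.781 − 0.933·log₁₀(100 − 79) = 0.54737.
t = T_v·H_d²/c_v = 0.54737×2.9²/3 = 1.534 years.

t ≈ 1.53 years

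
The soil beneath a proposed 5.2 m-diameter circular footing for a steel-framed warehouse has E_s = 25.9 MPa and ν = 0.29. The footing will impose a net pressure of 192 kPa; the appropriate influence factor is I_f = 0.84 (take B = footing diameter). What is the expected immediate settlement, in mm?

Immediate (elastic) settlement: S_e = q·B·(1−ν²)/E_s · I_f.
E_s = 25.9 MPa = 25900 kPa.
S_e = 192 × 5.2 × (1 − 0.29²) / 25900 × 0.84
    = 192 × 5.2 × 0.9159 / 25900 × 0.84
    = 0.02966 m = 29.66 mm

S_e ≈ 29.7 mm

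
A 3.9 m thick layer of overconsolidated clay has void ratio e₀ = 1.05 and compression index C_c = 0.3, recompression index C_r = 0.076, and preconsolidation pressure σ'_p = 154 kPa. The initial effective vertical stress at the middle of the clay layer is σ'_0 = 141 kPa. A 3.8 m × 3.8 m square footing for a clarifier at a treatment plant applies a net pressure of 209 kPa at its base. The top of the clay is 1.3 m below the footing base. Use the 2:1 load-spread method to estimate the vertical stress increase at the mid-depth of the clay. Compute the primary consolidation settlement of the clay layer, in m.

Mid-depth of clay below the footing base: z = 1.3 + 3.9/2 = 3.25 m.
Stress increase at mid-clay by the 2:1 spreading method:
Δσ = qBL/((B+z)(L+z)) = 209×3.8×3.8/((3.8+3.25)(3.8+3.25)) = 60.72 kPa
Final effective stress: σ'_f = 141 + 60.72 = 201.72 kPa.
σ'_f = 201.72 > σ'_p = 154 kPa, so the stress path crosses the preconsolidation pressure — recompression up to σ'_p, then virgin compression beyond:
S_c = H/(1+e₀)·[C_r·log₁₀(σ'_p/σ'_0) + C_c·log₁₀(σ'_f/σ'_p)]
    = 3.9/2.05 × [0.076×log₁₀(154/141) + 0.3×log₁₀(201.72/154)]
    = 1.9024 × [0.0029109 + 0.035168] = 0.07244 m

S_c ≈ 0.0724 m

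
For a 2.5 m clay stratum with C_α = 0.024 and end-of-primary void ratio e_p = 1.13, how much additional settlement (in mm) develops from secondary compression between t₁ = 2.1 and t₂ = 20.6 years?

S_s ≈ 27.9 mm

Secondary compression: S_s = C_α·H/(1+e_p)·log₁₀(t₂/t₁)
S_s = 0.024×2.5/(1+1.13)×log₁₀(20.6/2.1)
    = 0.02817 × 0.9916 = 0.02793 m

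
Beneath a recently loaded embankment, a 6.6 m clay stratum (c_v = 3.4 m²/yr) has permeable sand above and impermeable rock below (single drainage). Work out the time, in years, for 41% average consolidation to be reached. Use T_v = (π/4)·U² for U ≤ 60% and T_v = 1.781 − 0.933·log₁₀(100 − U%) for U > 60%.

Drainage path length: H_d = H = 6.6 m (single drainage).
U ≤ 60%: T_v = (π/4)·U² = (π/4)×0.41² = 0.13203.
t = T_v·H_d²/c_v = 0.13203×6.6²/3.4 = 1.692 years.

t ≈ 1.69 years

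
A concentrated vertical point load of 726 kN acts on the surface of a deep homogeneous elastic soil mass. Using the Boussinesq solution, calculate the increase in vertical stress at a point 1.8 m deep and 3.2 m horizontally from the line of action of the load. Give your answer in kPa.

Boussinesq vertical stress below a point load on an elastic half-space:
Δσ_z = 3P/(2πz²) · [1 + (r/z)²]^(−5/2)
r/z = 3.2/1.8 = 1.7778; [1+(r/z)²]^(−5/2) = 0.028323.
Δσ_z = 3×726/(2π×1.8²) × 0.028323 = 106.99 × 0.028323 = 3.03 kPa

Δσ_z ≈ 3.03 kPa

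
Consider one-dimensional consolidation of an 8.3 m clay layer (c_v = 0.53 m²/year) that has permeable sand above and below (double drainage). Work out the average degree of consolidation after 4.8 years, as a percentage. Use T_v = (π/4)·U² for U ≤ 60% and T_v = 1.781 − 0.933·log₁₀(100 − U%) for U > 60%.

Drainage path length: H_d = H/2 = 4.15 m (double drainage).
T_v = c_v·t/H_d² = 0.53×4.8/4.15² = 0.14771.
T_v = 0.14771 corresponds to the U ≤ 60% branch:
U = √(4T_v/π) = 0.4337

U ≈ 43.4 %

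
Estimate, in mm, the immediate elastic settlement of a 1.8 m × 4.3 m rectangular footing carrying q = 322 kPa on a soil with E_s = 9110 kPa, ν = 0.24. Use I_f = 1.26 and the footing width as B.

Immediate (elastic) settlement: S_e = q·B·(1−ν²)/E_s · I_f.
S_e = 322 × 1.8 × (1 − 0.24²) / 9110 × 1.26
    = 322 × 1.8 × 0.9424 / 9110 × 1.26
    = 0.07555 m = 75.55 mm

S_e ≈ 75.5 mm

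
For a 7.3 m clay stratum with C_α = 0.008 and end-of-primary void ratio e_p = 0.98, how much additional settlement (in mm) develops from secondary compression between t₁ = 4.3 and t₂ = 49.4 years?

S_s ≈ 31.3 mm

Secondary compression: S_s = C_α·H/(1+e_p)·log₁₀(t₂/t₁)
S_s = 0.008×7.3/(1+0.98)×log₁₀(49.4/4.3)
    = 0.02949 × 1.06 = 0.03127 m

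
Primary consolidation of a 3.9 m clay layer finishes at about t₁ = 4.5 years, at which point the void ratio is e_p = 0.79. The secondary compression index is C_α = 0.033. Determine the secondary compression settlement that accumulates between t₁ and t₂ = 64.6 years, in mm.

Secondary compression: S_s = C_α·H/(1+e_p)·log₁₀(t₂/t₁)
S_s = 0.033×3.9/(1+0.79)×log₁₀(64.6/4.5)
    = 0.0719 × 1.157 = 0.08319 m

S_s ≈ 83.2 mm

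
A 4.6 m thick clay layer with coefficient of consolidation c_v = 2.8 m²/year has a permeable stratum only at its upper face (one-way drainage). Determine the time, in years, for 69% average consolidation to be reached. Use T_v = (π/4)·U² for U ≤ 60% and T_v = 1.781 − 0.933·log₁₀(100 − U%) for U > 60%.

Drainage path length: H_d = H = 4.6 m (single drainage).
U > 60%: T_v = 1.781 − 0.933·log₁₀(100 − 69) = 0.38956.
t = T_v·H_d²/c_v = 0.38956×4.6²/2.8 = 2.944 years.

t ≈ 2.94 years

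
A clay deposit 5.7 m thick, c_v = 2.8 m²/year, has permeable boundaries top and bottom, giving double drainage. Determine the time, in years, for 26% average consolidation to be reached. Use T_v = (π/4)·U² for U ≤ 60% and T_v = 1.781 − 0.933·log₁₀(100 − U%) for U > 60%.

Drainage path length: H_d = H/2 = 2.85 m (double drainage).
U ≤ 60%: T_v = (π/4)·U² = (π/4)×0.26² = 0.053093.
t = T_v·H_d²/c_v = 0.053093×2.85²/2.8 = 0.154 years.

t ≈ 0.154 years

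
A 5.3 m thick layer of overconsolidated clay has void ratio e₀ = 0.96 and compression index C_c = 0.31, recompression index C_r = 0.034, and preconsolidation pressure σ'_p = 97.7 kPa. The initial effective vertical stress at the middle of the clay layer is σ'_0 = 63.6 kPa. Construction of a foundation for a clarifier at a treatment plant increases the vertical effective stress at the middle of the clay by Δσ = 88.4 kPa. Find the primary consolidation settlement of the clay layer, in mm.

S_c ≈ 178 mm

Final effective stress: σ'_f = 63.6 + 88.4 = 152 kPa.
σ'_f = 152 > σ'_p = 97.7 kPa, so the stress path crosses the preconsolidation pressure — recompression up to σ'_p, then virgin compression beyond:
S_c = H/(1+e₀)·[C_r·log₁₀(σ'_p/σ'_0) + C_c·log₁₀(σ'_f/σ'_p)]
    = 5.3/1.96 × [0.034×log₁₀(97.7/63.6) + 0.31×log₁₀(152/97.7)]
    = 2.7041 × [0.0063389 + 0.059504] = 0.178 m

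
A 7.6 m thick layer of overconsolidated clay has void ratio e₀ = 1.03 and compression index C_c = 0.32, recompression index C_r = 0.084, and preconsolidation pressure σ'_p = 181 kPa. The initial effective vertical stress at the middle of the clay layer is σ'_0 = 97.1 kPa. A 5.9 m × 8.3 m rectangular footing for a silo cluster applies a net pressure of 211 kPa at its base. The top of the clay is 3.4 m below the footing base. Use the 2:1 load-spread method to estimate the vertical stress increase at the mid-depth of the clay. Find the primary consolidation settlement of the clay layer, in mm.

Mid-depth of clay below the footing base: z = 3.4 + 7.6/2 = 7.2 m.
Stress increase at mid-clay by the 2:1 spreading method:
Δσ = qBL/((B+z)(L+z)) = 211×5.9×8.3/((5.9+7.2)(8.3+7.2)) = 50.887 kPa
Final effective stress: σ'_f = 97.1 + 50.887 = 147.99 kPa.
σ'_f = 147.99 ≤ σ'_p = 181 kPa, so the clay remains overconsolidated and only the recompression index applies:
S_c = C_r·H/(1+e₀)·log₁₀(σ'_f/σ'_0) = 0.084×7.6/2.03×log₁₀(147.99/97.1)
    = 0.31448 × 0.18301 = 0.05755 m

S_c ≈ 57.6 mm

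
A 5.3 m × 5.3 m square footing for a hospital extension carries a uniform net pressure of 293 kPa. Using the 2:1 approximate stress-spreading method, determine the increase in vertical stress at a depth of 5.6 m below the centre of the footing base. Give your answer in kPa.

Δσ_z ≈ 69.3 kPa

By the 2:1 method the load spreads at 1 horizontal : 2 vertical, so at depth z the loaded area has grown by z in each plan dimension:
Δσ = qBL/((B+z)(L+z)) = 293×5.3×5.3/((5.3+5.6)(5.3+5.6)) = 69.273 kPa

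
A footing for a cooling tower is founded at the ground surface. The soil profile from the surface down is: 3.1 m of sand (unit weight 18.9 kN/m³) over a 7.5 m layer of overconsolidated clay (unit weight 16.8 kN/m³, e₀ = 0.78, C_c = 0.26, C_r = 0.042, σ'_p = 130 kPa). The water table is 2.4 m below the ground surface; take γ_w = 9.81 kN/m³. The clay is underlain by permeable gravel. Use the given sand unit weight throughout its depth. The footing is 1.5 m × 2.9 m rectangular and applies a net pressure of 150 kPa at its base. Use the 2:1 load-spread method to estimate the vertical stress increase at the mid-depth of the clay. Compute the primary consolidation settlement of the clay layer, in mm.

Mid-depth of clay below the ground surface: z = 3.1 + 7.5/2 = 6.85 m.
Total vertical stress at mid-clay: σ_v = 18.9×3.1 + 16.8×3.75 = 121.59 kPa.
Pore pressure: u = 9.81×(6.85 − 2.4) = 43.655 kPa.
Initial effective stress: σ'_0 = σ_v − u = 121.59 − 43.655 = 77.935 kPa.
Stress increase at mid-clay by the 2:1 spreading method:
Δσ = qBL/((B+z)(L+z)) = 150×1.5×2.9/((1.5+6.85)(2.9+6.85)) = 8.0147 kPa
Final effective stress: σ'_f = 77.935 + 8.0147 = 85.95 kPa.
σ'_f = 85.95 ≤ σ'_p = 130 kPa, so the clay remains overconsolidated and only the recompression index applies:
S_c = C_r·H/(1+e₀)·log₁₀(σ'_f/σ'_0) = 0.042×7.5/1.78×log₁₀(85.95/77.935)
    = 0.17697 × 0.042513 = 0.007523 m

S_c ≈ 7.52 mm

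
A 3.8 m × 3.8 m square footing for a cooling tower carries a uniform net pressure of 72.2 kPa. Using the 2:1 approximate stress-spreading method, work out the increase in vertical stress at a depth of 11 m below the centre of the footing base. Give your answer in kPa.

Δσ_z ≈ 4.76 kPa

By the 2:1 method the load spreads at 1 horizontal : 2 vertical, so at depth z the loaded area has grown by z in each plan dimension:
Δσ = qBL/((B+z)(L+z)) = 72.2×3.8×3.8/((3.8+11)(3.8+11)) = 4.7597 kPa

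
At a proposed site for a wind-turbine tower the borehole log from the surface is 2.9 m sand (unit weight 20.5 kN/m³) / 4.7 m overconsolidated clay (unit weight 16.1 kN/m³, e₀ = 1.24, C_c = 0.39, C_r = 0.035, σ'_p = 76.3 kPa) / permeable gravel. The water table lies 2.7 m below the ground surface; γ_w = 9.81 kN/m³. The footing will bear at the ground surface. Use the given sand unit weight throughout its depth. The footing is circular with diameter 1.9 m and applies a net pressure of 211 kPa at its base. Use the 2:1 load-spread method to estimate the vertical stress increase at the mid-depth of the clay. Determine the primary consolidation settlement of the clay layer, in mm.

Mid-depth of clay below the ground surface: z = 2.9 + 4.7/2 = 5.25 m.
Total vertical stress at mid-clay: σ_v = 20.5×2.9 + 16.1×2.35 = 97.285 kPa.
Pore pressure: u = 9.81×(5.25 − 2.7) = 25.015 kPa.
Initial effective stress: σ'_0 = σ_v − u = 97.285 − 25.015 = 72.27 kPa.
Stress increase at mid-clay by the 2:1 spreading method:
Δσ ≈ qD²/(D+z)² = 211×1.9²/(1.9+5.25)² = 14.9 kPa
Final effective stress: σ'_f = 72.27 + 14.9 = 87.17 kPa.
σ'_f = 87.17 > σ'_p = 76.3 kPa, so the stress path crosses the preconsolidation pressure — recompression up to σ'_p, then virgin compression beyond:
S_c = H/(1+e₀)·[C_r·log₁₀(σ'_p/σ'_0) + C_c·log₁₀(σ'_f/σ'_p)]
    = 4.7/2.24 × [0.035×log₁₀(76.3/72.27) + 0.39×log₁₀(87.17/76.3)]
    = 2.0982 × [0.00082483 + 0.022559] = 0.04906 m

S_c ≈ 49.1 mm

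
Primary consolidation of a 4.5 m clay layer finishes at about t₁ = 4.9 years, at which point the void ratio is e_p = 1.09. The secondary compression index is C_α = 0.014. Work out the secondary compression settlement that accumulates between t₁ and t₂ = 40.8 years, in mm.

Secondary compression: S_s = C_α·H/(1+e_p)·log₁₀(t₂/t₁)
S_s = 0.014×4.5/(1+1.09)×log₁₀(40.8/4.9)
    = 0.03014 × 0.9205 = 0.02775 m

S_s ≈ 27.7 mm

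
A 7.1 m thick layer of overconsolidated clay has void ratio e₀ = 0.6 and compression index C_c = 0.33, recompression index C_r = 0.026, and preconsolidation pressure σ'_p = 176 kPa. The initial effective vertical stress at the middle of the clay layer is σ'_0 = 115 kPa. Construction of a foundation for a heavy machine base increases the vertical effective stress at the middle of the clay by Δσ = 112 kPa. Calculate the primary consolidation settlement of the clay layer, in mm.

Final effective stress: σ'_f = 115 + 112 = 227 kPa.
σ'_f = 227 > σ'_p = 176 kPa, so the stress path crosses the preconsolidation pressure — recompression up to σ'_p, then virgin compression beyond:
S_c = H/(1+e₀)·[C_r·log₁₀(σ'_p/σ'_0) + C_c·log₁₀(σ'_f/σ'_p)]
    = 7.1/1.6 × [0.026×log₁₀(176/115) + 0.33×log₁₀(227/176)]
    = 4.4375 × [0.0048052 + 0.036469] = 0.1832 m

S_c ≈ 183 mm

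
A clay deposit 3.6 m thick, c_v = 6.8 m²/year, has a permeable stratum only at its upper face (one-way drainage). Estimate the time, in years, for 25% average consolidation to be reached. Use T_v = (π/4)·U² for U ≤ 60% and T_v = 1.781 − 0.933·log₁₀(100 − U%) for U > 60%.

Drainage path length: H_d = H = 3.6 m (single drainage).
U ≤ 60%: T_v = (π/4)·U² = (π/4)×0.25² = 0.049087.
t = T_v·H_d²/c_v = 0.049087×3.6²/6.8 = 0.09355 years.

t ≈ 0.0936 years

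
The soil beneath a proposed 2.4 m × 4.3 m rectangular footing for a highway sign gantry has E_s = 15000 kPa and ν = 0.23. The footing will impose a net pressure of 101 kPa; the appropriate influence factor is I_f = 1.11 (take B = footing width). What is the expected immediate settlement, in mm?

Immediate (elastic) settlement: S_e = q·B·(1−ν²)/E_s · I_f.
S_e = 101 × 2.4 × (1 − 0.23²) / 15000 × 1.11
    = 101 × 2.4 × 0.9471 / 15000 × 1.11
    = 0.01699 m = 16.99 mm

S_e ≈ 17 mm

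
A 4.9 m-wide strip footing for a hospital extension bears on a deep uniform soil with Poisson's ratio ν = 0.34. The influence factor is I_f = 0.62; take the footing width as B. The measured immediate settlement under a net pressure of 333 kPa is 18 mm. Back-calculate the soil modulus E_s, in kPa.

S_e = q·B·(1−ν²)/E_s · I_f  ⇒  E_s = q·B·(1−ν²)·I_f / S_e.
E_s = 333 × 4.9 × 0.8844 × 0.62 / 0.018 = 49710 kPa

E_s ≈ 49700 kPa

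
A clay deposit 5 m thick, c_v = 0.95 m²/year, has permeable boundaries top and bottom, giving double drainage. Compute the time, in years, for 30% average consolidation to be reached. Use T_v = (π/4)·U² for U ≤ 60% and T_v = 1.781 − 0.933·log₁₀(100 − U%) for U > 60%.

Drainage path length: H_d = H/2 = 2.5 m (double drainage).
U ≤ 60%: T_v = (π/4)·U² = (π/4)×0.3² = 0.070686.
t = T_v·H_d²/c_v = 0.070686×2.5²/0.95 = 0.465 years.

t ≈ 0.465 years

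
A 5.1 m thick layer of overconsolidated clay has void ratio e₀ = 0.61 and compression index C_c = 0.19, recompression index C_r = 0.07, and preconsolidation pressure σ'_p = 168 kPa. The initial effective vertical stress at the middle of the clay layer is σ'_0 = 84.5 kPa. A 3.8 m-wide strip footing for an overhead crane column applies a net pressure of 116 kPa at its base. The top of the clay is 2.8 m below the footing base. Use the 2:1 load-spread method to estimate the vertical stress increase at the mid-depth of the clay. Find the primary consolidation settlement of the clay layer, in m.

S_c ≈ 0.0434 m

Mid-depth of clay below the footing base: z = 2.8 + 5.1/2 = 5.35 m.
Stress increase at mid-clay by the 2:1 spreading method:
Δσ = qB/(B+z) = 116×3.8/(3.8+5.35) = 48.175 kPa
Final effective stress: σ'_f = 84.5 + 48.175 = 132.68 kPa.
σ'_f = 132.68 ≤ σ'_p = 168 kPa, so the clay remains overconsolidated and only the recompression index applies:
S_c = C_r·H/(1+e₀)·log₁₀(σ'_f/σ'_0) = 0.07×5.1/1.61×log₁₀(132.68/84.5)
    = 0.22174 × 0.19595 = 0.04345 m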